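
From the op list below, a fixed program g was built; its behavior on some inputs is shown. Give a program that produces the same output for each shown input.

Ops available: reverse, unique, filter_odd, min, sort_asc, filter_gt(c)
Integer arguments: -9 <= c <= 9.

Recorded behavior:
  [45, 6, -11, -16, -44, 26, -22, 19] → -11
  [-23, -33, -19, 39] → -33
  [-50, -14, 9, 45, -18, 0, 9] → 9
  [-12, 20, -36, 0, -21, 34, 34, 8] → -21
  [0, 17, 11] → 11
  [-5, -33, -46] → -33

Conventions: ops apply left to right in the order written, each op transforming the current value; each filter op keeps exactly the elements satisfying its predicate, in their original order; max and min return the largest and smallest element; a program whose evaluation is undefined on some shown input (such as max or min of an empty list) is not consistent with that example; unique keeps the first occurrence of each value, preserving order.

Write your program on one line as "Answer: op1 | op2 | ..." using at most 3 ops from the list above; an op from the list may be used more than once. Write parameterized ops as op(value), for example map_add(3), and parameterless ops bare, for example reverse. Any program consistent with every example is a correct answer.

filter_odd | sort_asc | min

Check, running the answer program on each example:
  [45, 6, -11, -16, -44, 26, -22, 19] -> [45, -11, 19] -> [-11, 19, 45] -> -11
  [-23, -33, -19, 39] -> [-23, -33, -19, 39] -> [-33, -23, -19, 39] -> -33
  [-50, -14, 9, 45, -18, 0, 9] -> [9, 45, 9] -> [9, 9, 45] -> 9
  [-12, 20, -36, 0, -21, 34, 34, 8] -> [-21] -> [-21] -> -21
  [0, 17, 11] -> [17, 11] -> [11, 17] -> 11
  [-5, -33, -46] -> [-5, -33] -> [-33, -5] -> -33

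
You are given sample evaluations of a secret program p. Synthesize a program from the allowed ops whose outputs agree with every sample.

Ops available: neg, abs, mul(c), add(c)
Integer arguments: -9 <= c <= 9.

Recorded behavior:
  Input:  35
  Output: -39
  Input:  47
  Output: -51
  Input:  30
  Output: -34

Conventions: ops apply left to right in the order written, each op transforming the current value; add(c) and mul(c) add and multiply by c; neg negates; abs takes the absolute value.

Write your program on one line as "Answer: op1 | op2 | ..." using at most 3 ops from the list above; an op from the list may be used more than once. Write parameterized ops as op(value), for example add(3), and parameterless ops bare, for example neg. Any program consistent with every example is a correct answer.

neg | add(-4)

Check, running the answer program on each example:
  35 -> -35 -> -39
  47 -> -47 -> -51
  30 -> -30 -> -34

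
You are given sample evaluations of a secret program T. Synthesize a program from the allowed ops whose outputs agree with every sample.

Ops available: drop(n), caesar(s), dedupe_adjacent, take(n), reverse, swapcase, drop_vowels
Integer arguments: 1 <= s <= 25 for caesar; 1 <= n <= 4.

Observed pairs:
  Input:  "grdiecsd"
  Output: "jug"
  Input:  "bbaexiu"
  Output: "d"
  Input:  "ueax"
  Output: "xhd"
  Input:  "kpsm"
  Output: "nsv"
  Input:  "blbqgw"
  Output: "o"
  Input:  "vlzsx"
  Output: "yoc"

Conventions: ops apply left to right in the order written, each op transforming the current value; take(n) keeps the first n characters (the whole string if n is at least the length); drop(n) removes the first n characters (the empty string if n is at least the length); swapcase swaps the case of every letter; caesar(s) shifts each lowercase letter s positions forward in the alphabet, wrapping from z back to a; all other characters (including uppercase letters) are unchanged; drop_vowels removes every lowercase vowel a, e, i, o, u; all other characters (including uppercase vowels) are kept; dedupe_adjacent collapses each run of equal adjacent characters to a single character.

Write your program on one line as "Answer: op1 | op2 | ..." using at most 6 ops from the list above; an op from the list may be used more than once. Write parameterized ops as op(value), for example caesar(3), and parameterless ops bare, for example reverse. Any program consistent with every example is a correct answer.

caesar(7) | take(3) | drop_vowels | caesar(17) | caesar(3) | caesar(2)

Check, running the answer program on each example:
  "grdiecsd" -> "nykpljzk" -> "nyk" -> "nyk" -> "epb" -> "hse" -> "jug"
  "bbaexiu" -> "iihlepb" -> "iih" -> "h" -> "y" -> "b" -> "d"
  "ueax" -> "blhe" -> "blh" -> "blh" -> "scy" -> "vfb" -> "xhd"
  "kpsm" -> "rwzt" -> "rwz" -> "rwz" -> "inq" -> "lqt" -> "nsv"
  "blbqgw" -> "isixnd" -> "isi" -> "s" -> "j" -> "m" -> "o"
  "vlzsx" -> "csgze" -> "csg" -> "csg" -> "tjx" -> "wma" -> "yoc"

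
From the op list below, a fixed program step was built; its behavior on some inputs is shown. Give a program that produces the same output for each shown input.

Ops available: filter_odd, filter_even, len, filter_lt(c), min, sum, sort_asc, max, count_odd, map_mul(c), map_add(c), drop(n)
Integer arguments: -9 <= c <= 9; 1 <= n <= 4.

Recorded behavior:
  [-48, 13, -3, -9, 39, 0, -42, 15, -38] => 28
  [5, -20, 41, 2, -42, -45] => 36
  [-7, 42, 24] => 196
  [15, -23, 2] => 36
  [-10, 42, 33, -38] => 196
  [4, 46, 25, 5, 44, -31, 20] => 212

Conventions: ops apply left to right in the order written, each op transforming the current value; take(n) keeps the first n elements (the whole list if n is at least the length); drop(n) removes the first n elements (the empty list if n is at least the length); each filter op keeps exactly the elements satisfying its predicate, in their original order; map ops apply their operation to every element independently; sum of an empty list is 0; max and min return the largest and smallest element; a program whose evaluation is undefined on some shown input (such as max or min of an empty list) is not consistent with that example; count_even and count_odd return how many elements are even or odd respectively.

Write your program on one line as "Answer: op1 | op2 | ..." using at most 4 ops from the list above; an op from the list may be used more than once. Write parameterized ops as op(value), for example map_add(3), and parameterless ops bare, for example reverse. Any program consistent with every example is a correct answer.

filter_even | map_add(7) | map_mul(4) | max

Check, running the answer program on each example:
  [-48, 13, -3, -9, 39, 0, -42, 15, -38] -> [-48, 0, -42, -38] -> [-41, 7, -35, -31] -> [-164, 28, -140, -124] -> 28
  [5, -20, 41, 2, -42, -45] -> [-20, 2, -42] -> [-13, 9, -35] -> [-52, 36, -140] -> 36
  [-7, 42, 24] -> [42, 24] -> [49, 31] -> [196, 124] -> 196
  [15, -23, 2] -> [2] -> [9] -> [36] -> 36
  [-10, 42, 33, -38] -> [-10, 42, -38] -> [-3, 49, -31] -> [-12, 196, -124] -> 196
  [4, 46, 25, 5, 44, -31, 20] -> [4, 46, 44, 20] -> [11, 53, 51, 27] -> [44, 212, 204, 108] -> 212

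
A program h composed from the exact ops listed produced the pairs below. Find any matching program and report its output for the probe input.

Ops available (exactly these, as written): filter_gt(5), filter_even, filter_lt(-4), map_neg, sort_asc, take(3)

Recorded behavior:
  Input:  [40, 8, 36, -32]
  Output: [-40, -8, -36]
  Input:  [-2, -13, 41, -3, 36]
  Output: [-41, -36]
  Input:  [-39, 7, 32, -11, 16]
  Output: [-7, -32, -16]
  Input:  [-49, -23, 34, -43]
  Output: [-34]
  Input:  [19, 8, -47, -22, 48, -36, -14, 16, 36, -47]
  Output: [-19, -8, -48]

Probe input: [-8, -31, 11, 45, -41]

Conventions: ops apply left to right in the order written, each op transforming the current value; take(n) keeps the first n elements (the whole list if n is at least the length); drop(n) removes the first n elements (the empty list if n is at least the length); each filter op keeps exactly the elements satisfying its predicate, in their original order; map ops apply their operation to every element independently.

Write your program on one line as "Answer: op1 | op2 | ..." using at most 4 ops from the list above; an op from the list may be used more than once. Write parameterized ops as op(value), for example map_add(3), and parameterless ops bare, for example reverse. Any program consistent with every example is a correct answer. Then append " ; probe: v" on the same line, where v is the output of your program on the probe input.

map_neg | filter_lt(-4) | take(3) ; probe: [-11, -45]

Check, running the answer program on each example:
  [40, 8, 36, -32] -> [-40, -8, -36, 32] -> [-40, -8, -36] -> [-40, -8, -36]
  [-2, -13, 41, -3, 36] -> [2, 13, -41, 3, -36] -> [-41, -36] -> [-41, -36]
  [-39, 7, 32, -11, 16] -> [39, -7, -32, 11, -16] -> [-7, -32, -16] -> [-7, -32, -16]
  [-49, -23, 34, -43] -> [49, 23, -34, 43] -> [-34] -> [-34]
  [19, 8, -47, -22, 48, -36, -14, 16, 36, -47] -> [-19, -8, 47, 22, -48, 36, 14, -16, -36, 47] -> [-19, -8, -48, -16, -36] -> [-19, -8, -48]
  probe: [-8, -31, 11, 45, -41] -> [8, 31, -11, -45, 41] -> [-11, -45] -> [-11, -45]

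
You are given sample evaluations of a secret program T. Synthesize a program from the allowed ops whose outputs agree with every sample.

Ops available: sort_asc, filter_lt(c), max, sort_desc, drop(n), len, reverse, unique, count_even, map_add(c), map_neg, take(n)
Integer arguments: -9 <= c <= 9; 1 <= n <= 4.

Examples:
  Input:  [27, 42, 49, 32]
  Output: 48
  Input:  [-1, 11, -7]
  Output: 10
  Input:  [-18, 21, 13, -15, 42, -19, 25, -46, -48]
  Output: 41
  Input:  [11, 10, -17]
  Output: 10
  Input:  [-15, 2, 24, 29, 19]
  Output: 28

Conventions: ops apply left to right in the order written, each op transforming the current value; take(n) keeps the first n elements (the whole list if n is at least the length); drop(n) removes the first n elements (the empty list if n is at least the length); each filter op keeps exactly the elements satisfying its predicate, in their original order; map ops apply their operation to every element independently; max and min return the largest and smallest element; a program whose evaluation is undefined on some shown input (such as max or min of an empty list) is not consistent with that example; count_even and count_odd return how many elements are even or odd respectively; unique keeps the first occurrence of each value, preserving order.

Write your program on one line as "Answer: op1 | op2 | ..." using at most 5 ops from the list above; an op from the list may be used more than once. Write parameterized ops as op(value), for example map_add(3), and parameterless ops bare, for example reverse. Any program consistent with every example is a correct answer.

map_add(-1) | sort_desc | take(4) | reverse | max

Check, running the answer program on each example:
  [27, 42, 49, 32] -> [26, 41, 48, 31] -> [48, 41, 31, 26] -> [48, 41, 31, 26] -> [26, 31, 41, 48] -> 48
  [-1, 11, -7] -> [-2, 10, -8] -> [10, -2, -8] -> [10, -2, -8] -> [-8, -2, 10] -> 10
  [-18, 21, 13, -15, 42, -19, 25, -46, -48] -> [-19, 20, 12, -16, 41, -20, 24, -47, -49] -> [41, 24, 20, 12, -16, -19, -20, -47, -49] -> [41, 24, 20, 12] -> [12, 20, 24, 41] -> 41
  [11, 10, -17] -> [10, 9, -18] -> [10, 9, -18] -> [10, 9, -18] -> [-18, 9, 10] -> 10
  [-15, 2, 24, 29, 19] -> [-16, 1, 23, 28, 18] -> [28, 23, 18, 1, -16] -> [28, 23, 18, 1] -> [1, 18, 23, 28] -> 28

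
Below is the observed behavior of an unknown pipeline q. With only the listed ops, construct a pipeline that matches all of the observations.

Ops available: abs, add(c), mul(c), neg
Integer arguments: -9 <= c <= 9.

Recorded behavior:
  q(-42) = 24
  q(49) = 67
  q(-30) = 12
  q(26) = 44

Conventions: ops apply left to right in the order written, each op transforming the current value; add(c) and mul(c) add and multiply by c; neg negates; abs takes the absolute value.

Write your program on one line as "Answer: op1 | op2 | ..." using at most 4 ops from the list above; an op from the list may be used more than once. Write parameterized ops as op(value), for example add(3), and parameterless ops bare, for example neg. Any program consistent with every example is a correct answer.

add(9) | add(9) | neg | abs

Check, running the answer program on each example:
  -42 -> -33 -> -24 -> 24 -> 24
  49 -> 58 -> 67 -> -67 -> 67
  -30 -> -21 -> -12 -> 12 -> 12
  26 -> 35 -> 44 -> -44 -> 44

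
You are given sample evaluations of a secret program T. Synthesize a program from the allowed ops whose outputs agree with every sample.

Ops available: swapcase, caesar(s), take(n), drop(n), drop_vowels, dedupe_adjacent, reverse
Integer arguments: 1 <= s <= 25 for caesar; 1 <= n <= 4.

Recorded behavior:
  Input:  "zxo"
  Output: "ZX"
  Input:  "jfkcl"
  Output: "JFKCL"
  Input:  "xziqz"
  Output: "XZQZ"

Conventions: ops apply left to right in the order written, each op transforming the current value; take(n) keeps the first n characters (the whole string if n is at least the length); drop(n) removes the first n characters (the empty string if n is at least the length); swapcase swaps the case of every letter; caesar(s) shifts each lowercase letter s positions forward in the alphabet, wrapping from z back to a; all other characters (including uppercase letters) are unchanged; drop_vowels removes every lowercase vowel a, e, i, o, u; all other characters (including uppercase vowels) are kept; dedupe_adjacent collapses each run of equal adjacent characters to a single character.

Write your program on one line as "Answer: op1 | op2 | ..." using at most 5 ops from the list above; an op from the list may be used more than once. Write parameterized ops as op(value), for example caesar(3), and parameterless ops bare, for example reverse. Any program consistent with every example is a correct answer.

reverse | drop_vowels | swapcase | reverse

Check, running the answer program on each example:
  "zxo" -> "oxz" -> "xz" -> "XZ" -> "ZX"
  "jfkcl" -> "lckfj" -> "lckfj" -> "LCKFJ" -> "JFKCL"
  "xziqz" -> "zqizx" -> "zqzx" -> "ZQZX" -> "XZQZ"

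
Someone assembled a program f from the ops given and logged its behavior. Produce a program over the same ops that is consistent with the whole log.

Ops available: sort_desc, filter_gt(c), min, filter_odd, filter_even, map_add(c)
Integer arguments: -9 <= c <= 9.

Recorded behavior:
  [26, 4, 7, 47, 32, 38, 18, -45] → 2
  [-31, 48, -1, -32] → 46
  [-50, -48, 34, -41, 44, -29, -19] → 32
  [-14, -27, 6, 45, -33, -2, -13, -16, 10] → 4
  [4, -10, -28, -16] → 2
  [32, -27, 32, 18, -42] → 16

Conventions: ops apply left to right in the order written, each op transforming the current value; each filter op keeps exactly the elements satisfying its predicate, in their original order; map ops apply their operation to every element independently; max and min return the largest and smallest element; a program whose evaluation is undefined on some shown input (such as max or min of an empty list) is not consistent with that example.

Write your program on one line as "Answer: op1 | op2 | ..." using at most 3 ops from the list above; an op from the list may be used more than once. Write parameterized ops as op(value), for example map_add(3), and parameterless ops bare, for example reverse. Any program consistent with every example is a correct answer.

filter_gt(-1) | map_add(-2) | min

Check, running the answer program on each example:
  [26, 4, 7, 47, 32, 38, 18, -45] -> [26, 4, 7, 47, 32, 38, 18] -> [24, 2, 5, 45, 30, 36, 16] -> 2
  [-31, 48, -1, -32] -> [48] -> [46] -> 46
  [-50, -48, 34, -41, 44, -29, -19] -> [34, 44] -> [32, 42] -> 32
  [-14, -27, 6, 45, -33, -2, -13, -16, 10] -> [6, 45, 10] -> [4, 43, 8] -> 4
  [4, -10, -28, -16] -> [4] -> [2] -> 2
  [32, -27, 32, 18, -42] -> [32, 32, 18] -> [30, 30, 16] -> 16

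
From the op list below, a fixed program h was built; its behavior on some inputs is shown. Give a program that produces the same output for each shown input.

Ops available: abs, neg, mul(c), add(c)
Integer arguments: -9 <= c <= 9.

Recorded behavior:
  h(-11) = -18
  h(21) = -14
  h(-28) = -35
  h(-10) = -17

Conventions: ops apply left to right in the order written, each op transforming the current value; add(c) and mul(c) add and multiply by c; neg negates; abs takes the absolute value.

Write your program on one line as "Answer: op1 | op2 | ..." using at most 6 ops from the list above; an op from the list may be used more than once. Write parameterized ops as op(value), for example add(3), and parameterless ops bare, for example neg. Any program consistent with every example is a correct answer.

add(-2) | add(-1) | add(-4) | abs | neg

Check, running the answer program on each example:
  -11 -> -13 -> -14 -> -18 -> 18 -> -18
  21 -> 19 -> 18 -> 14 -> 14 -> -14
  -28 -> -30 -> -31 -> -35 -> 35 -> -35
  -10 -> -12 -> -13 -> -17 -> 17 -> -17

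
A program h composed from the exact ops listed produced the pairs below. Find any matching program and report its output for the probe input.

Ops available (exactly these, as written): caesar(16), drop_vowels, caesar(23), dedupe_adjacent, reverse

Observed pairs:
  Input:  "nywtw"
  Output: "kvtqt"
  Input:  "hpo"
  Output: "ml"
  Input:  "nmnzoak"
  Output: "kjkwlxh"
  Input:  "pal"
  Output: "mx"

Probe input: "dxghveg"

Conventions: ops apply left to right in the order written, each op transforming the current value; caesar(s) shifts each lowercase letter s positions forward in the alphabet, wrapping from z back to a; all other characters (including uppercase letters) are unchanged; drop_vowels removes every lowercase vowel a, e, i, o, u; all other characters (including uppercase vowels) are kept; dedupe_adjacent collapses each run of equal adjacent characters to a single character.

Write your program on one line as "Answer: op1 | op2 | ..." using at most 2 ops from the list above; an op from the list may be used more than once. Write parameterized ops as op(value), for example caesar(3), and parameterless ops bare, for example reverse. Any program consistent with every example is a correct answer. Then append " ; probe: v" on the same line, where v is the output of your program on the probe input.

caesar(23) | drop_vowels ; probe: "dsbd"

Check, running the answer program on each example:
  "nywtw" -> "kvtqt" -> "kvtqt"
  "hpo" -> "eml" -> "ml"
  "nmnzoak" -> "kjkwlxh" -> "kjkwlxh"
  "pal" -> "mxi" -> "mx"
  probe: "dxghveg" -> "audesbd" -> "dsbd"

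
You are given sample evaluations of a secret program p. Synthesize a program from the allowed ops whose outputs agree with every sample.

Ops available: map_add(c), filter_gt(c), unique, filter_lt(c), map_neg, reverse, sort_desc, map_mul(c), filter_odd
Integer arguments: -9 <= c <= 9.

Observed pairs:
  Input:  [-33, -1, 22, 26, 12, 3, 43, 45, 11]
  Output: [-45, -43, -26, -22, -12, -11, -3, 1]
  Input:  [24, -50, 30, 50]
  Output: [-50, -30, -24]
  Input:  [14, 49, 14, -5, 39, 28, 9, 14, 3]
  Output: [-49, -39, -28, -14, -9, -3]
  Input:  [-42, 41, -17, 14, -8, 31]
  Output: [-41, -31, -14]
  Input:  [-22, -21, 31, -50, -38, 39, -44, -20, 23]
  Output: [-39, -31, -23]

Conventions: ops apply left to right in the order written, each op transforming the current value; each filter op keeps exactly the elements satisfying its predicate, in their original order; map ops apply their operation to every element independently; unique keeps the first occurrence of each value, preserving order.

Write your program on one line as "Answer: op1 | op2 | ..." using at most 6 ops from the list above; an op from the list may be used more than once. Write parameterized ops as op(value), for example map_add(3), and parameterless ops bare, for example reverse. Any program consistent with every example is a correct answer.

map_mul(-1) | sort_desc | filter_lt(2) | reverse | unique

Check, running the answer program on each example:
  [-33, -1, 22, 26, 12, 3, 43, 45, 11] -> [33, 1, -22, -26, -12, -3, -43, -45, -11] -> [33, 1, -3, -11, -12, -22, -26, -43, -45] -> [1, -3, -11, -12, -22, -26, -43, -45] -> [-45, -43, -26, -22, -12, -11, -3, 1] -> [-45, -43, -26, -22, -12, -11, -3, 1]
  [24, -50, 30, 50] -> [-24, 50, -30, -50] -> [50, -24, -30, -50] -> [-24, -30, -50] -> [-50, -30, -24] -> [-50, -30, -24]
  [14, 49, 14, -5, 39, 28, 9, 14, 3] -> [-14, -49, -14, 5, -39, -28, -9, -14, -3] -> [5, -3, -9, -14, -14, -14, -28, -39, -49] -> [-3, -9, -14, -14, -14, -28, -39, -49] -> [-49, -39, -28, -14, -14, -14, -9, -3] -> [-49, -39, -28, -14, -9, -3]
  [-42, 41, -17, 14, -8, 31] -> [42, -41, 17, -14, 8, -31] -> [42, 17, 8, -14, -31, -41] -> [-14, -31, -41] -> [-41, -31, -14] -> [-41, -31, -14]
  [-22, -21, 31, -50, -38, 39, -44, -20, 23] -> [22, 21, -31, 50, 38, -39, 44, 20, -23] -> [50, 44, 38, 22, 21, 20, -23, -31, -39] -> [-23, -31, -39] -> [-39, -31, -23] -> [-39, -31, -23]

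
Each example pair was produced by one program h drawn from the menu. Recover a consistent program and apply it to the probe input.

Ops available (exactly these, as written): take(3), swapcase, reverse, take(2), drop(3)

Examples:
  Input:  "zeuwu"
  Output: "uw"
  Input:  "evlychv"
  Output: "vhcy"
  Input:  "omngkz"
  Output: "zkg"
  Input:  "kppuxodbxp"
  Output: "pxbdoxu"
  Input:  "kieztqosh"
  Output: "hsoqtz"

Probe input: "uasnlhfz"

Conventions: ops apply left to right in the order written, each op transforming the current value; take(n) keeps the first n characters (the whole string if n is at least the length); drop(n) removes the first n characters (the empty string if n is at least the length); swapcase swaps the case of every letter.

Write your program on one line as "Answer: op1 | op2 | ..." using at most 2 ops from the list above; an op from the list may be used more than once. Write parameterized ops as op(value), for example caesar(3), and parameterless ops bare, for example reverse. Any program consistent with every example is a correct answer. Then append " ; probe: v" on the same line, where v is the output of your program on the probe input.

drop(3) | reverse ; probe: "zfhln"

Check, running the answer program on each example:
  "zeuwu" -> "wu" -> "uw"
  "evlychv" -> "ychv" -> "vhcy"
  "omngkz" -> "gkz" -> "zkg"
  "kppuxodbxp" -> "uxodbxp" -> "pxbdoxu"
  "kieztqosh" -> "ztqosh" -> "hsoqtz"
  probe: "uasnlhfz" -> "nlhfz" -> "zfhln"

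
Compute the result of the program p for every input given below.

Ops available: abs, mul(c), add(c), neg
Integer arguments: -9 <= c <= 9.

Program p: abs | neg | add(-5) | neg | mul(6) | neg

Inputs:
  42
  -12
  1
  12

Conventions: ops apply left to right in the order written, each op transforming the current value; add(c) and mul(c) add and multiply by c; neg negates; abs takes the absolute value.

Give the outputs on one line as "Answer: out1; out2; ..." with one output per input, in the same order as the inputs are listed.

-282; -102; -36; -102

Execution, op by op:
  42 -> 42 -> -42 -> -47 -> 47 -> 282 -> -282
  -12 -> 12 -> -12 -> -17 -> 17 -> 102 -> -102
  1 -> 1 -> -1 -> -6 -> 6 -> 36 -> -36
  12 -> 12 -> -12 -> -17 -> 17 -> 102 -> -102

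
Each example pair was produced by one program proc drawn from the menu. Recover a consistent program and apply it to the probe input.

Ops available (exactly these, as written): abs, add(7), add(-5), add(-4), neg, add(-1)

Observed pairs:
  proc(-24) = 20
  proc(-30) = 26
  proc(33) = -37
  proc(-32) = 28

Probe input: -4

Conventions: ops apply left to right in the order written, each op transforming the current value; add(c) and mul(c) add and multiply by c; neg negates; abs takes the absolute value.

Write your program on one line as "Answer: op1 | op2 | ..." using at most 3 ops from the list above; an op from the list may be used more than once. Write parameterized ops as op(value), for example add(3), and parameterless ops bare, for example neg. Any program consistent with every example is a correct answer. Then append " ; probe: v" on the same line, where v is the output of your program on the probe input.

neg | add(-4) ; probe: 0

Check, running the answer program on each example:
  -24 -> 24 -> 20
  -30 -> 30 -> 26
  33 -> -33 -> -37
  -32 -> 32 -> 28
  probe: -4 -> 4 -> 0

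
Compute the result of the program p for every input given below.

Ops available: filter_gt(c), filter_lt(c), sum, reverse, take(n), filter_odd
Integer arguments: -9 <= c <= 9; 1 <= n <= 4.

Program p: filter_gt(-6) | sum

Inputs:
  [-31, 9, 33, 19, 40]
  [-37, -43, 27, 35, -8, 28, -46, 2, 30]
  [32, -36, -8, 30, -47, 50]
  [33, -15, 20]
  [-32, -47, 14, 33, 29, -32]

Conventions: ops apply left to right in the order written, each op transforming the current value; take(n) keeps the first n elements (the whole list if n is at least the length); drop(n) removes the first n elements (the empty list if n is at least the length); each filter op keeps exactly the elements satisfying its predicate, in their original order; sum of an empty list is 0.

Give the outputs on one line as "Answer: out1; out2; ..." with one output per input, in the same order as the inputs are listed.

101; 122; 112; 53; 76

Execution, op by op:
  [-31, 9, 33, 19, 40] -> [9, 33, 19, 40] -> 101
  [-37, -43, 27, 35, -8, 28, -46, 2, 30] -> [27, 35, 28, 2, 30] -> 122
  [32, -36, -8, 30, -47, 50] -> [32, 30, 50] -> 112
  [33, -15, 20] -> [33, 20] -> 53
  [-32, -47, 14, 33, 29, -32] -> [14, 33, 29] -> 76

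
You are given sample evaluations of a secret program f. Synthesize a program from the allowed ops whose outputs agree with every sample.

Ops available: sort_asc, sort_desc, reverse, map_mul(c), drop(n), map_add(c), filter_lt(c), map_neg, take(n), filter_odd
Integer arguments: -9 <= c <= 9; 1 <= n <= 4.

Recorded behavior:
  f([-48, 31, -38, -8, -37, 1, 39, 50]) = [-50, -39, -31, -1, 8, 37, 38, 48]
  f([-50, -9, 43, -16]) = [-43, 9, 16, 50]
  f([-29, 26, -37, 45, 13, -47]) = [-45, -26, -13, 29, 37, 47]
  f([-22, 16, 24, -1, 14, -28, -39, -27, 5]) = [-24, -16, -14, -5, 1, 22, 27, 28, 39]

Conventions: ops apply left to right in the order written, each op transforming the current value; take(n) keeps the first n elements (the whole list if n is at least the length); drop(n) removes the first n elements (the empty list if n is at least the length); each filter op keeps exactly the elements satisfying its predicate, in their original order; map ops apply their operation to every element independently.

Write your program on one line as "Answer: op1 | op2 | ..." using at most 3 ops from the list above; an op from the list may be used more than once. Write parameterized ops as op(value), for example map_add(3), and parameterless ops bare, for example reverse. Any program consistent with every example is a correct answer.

map_neg | sort_asc

Check, running the answer program on each example:
  [-48, 31, -38, -8, -37, 1, 39, 50] -> [48, -31, 38, 8, 37, -1, -39, -50] -> [-50, -39, -31, -1, 8, 37, 38, 48]
  [-50, -9, 43, -16] -> [50, 9, -43, 16] -> [-43, 9, 16, 50]
  [-29, 26, -37, 45, 13, -47] -> [29, -26, 37, -45, -13, 47] -> [-45, -26, -13, 29, 37, 47]
  [-22, 16, 24, -1, 14, -28, -39, -27, 5] -> [22, -16, -24, 1, -14, 28, 39, 27, -5] -> [-24, -16, -14, -5, 1, 22, 27, 28, 39]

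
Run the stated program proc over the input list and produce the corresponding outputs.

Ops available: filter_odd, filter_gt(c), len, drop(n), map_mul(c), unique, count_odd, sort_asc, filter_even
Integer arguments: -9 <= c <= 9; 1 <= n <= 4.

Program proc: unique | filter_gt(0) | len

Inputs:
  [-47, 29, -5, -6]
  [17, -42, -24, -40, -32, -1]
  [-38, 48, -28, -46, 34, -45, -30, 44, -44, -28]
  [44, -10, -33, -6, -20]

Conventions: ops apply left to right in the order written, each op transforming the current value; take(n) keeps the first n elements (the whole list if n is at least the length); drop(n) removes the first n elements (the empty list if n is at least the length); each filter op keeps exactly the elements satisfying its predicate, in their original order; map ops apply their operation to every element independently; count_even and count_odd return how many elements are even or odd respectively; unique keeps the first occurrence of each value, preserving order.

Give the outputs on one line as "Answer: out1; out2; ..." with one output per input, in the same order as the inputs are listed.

1; 1; 3; 1

Execution, op by op:
  [-47, 29, -5, -6] -> [-47, 29, -5, -6] -> [29] -> 1
  [17, -42, -24, -40, -32, -1] -> [17, -42, -24, -40, -32, -1] -> [17] -> 1
  [-38, 48, -28, -46, 34, -45, -30, 44, -44, -28] -> [-38, 48, -28, -46, 34, -45, -30, 44, -44] -> [48, 34, 44] -> 3
  [44, -10, -33, -6, -20] -> [44, -10, -33, -6, -20] -> [44] -> 1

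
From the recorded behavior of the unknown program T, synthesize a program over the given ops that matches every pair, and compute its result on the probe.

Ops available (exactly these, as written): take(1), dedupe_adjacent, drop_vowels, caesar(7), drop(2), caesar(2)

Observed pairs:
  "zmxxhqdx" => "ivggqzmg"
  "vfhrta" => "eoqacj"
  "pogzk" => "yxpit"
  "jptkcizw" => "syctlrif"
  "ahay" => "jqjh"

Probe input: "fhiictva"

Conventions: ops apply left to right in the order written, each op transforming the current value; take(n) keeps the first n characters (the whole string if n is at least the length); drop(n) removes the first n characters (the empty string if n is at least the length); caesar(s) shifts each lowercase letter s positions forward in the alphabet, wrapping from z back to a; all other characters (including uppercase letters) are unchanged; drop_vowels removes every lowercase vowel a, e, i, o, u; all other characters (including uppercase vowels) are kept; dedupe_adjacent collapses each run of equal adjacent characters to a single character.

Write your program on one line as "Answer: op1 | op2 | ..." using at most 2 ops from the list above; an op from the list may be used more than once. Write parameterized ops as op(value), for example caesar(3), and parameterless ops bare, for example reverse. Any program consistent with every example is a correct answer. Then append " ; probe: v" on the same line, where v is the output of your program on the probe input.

caesar(2) | caesar(7) ; probe: "oqrrlcej"

Check, running the answer program on each example:
  "zmxxhqdx" -> "bozzjsfz" -> "ivggqzmg"
  "vfhrta" -> "xhjtvc" -> "eoqacj"
  "pogzk" -> "rqibm" -> "yxpit"
  "jptkcizw" -> "lrvmekby" -> "syctlrif"
  "ahay" -> "cjca" -> "jqjh"
  probe: "fhiictva" -> "hjkkevxc" -> "oqrrlcej"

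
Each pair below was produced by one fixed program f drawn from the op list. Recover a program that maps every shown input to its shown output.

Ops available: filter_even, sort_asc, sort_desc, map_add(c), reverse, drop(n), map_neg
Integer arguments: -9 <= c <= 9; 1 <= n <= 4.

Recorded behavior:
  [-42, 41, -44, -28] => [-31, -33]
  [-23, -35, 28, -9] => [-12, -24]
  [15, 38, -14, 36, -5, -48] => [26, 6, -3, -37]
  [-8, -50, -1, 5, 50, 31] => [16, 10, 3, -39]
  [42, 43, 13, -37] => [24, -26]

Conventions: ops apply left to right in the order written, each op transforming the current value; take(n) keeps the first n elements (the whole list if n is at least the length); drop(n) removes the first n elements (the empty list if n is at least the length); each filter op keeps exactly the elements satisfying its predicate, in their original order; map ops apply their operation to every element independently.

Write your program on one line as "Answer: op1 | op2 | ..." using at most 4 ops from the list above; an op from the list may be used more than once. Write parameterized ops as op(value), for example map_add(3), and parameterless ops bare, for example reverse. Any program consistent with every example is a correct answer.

map_add(9) | sort_desc | map_add(2) | drop(2)

Check, running the answer program on each example:
  [-42, 41, -44, -28] -> [-33, 50, -35, -19] -> [50, -19, -33, -35] -> [52, -17, -31, -33] -> [-31, -33]
  [-23, -35, 28, -9] -> [-14, -26, 37, 0] -> [37, 0, -14, -26] -> [39, 2, -12, -24] -> [-12, -24]
  [15, 38, -14, 36, -5, -48] -> [24, 47, -5, 45, 4, -39] -> [47, 45, 24, 4, -5, -39] -> [49, 47, 26, 6, -3, -37] -> [26, 6, -3, -37]
  [-8, -50, -1, 5, 50, 31] -> [1, -41, 8, 14, 59, 40] -> [59, 40, 14, 8, 1, -41] -> [61, 42, 16, 10, 3, -39] -> [16, 10, 3, -39]
  [42, 43, 13, -37] -> [51, 52, 22, -28] -> [52, 51, 22, -28] -> [54, 53, 24, -26] -> [24, -26]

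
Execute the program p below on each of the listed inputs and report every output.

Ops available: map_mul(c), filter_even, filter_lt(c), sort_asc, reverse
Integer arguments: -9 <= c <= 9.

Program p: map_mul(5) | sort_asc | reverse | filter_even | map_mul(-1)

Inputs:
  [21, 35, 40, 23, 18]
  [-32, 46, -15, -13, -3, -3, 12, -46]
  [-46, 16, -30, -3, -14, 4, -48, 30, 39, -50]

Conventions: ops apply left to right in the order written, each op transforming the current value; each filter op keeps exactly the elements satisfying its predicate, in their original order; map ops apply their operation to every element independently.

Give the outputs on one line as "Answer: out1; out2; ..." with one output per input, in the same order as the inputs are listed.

[-200, -90]; [-230, -60, 160, 230]; [-150, -80, -20, 70, 150, 230, 240, 250]

Execution, op by op:
  [21, 35, 40, 23, 18] -> [105, 175, 200, 115, 90] -> [90, 105, 115, 175, 200] -> [200, 175, 115, 105, 90] -> [200, 90] -> [-200, -90]
  [-32, 46, -15, -13, -3, -3, 12, -46] -> [-160, 230, -75, -65, -15, -15, 60, -230] -> [-230, -160, -75, -65, -15, -15, 60, 230] -> [230, 60, -15, -15, -65, -75, -160, -230] -> [230, 60, -160, -230] -> [-230, -60, 160, 230]
  [-46, 16, -30, -3, -14, 4, -48, 30, 39, -50] -> [-230, 80, -150, -15, -70, 20, -240, 150, 195, -250] -> [-250, -240, -230, -150, -70, -15, 20, 80, 150, 195] -> [195, 150, 80, 20, -15, -70, -150, -230, -240, -250] -> [150, 80, 20, -70, -150, -230, -240, -250] -> [-150, -80, -20, 70, 150, 230, 240, 250]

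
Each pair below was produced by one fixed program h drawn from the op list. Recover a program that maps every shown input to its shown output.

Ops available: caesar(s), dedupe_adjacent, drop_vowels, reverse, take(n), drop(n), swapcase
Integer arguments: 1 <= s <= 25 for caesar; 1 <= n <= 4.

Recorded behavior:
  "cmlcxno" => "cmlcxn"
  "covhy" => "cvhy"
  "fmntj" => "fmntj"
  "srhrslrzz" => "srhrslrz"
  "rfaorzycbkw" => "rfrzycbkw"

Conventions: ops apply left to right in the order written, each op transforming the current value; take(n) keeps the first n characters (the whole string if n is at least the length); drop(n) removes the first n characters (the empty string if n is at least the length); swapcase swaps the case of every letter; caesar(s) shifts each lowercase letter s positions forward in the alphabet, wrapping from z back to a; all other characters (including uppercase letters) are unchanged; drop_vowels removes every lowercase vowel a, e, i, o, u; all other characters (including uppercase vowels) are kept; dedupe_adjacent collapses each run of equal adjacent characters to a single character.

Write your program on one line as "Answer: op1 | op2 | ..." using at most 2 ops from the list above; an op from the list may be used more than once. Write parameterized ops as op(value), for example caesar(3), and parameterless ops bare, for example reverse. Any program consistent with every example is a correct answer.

dedupe_adjacent | drop_vowels

Check, running the answer program on each example:
  "cmlcxno" -> "cmlcxno" -> "cmlcxn"
  "covhy" -> "covhy" -> "cvhy"
  "fmntj" -> "fmntj" -> "fmntj"
  "srhrslrzz" -> "srhrslrz" -> "srhrslrz"
  "rfaorzycbkw" -> "rfaorzycbkw" -> "rfrzycbkw"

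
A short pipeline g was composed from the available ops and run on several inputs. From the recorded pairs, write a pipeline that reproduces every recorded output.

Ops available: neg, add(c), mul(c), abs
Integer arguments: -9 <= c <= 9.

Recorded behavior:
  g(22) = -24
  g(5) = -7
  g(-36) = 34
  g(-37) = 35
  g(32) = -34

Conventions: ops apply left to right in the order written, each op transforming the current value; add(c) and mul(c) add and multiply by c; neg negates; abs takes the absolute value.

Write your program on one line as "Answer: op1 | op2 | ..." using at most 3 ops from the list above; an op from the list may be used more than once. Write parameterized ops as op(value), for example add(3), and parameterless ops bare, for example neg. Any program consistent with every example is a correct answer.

neg | add(3) | add(-5)

Check, running the answer program on each example:
  22 -> -22 -> -19 -> -24
  5 -> -5 -> -2 -> -7
  -36 -> 36 -> 39 -> 34
  -37 -> 37 -> 40 -> 35
  32 -> -32 -> -29 -> -34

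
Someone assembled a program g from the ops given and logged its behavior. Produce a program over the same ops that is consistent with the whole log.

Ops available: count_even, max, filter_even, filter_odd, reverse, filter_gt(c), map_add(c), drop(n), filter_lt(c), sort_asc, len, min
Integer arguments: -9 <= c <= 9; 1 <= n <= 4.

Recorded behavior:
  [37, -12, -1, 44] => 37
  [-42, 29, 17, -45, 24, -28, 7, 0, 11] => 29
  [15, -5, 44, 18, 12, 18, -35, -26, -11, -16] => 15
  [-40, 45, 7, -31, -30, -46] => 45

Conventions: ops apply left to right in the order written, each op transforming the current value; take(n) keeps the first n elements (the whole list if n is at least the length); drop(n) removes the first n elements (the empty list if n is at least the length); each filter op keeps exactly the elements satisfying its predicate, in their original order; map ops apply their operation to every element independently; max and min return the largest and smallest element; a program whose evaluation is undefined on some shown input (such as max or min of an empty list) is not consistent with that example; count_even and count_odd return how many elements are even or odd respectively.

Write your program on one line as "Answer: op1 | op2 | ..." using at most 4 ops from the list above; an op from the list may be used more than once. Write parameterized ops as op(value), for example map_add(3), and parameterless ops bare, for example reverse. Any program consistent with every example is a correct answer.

sort_asc | filter_odd | max

Check, running the answer program on each example:
  [37, -12, -1, 44] -> [-12, -1, 37, 44] -> [-1, 37] -> 37
  [-42, 29, 17, -45, 24, -28, 7, 0, 11] -> [-45, -42, -28, 0, 7, 11, 17, 24, 29] -> [-45, 7, 11, 17, 29] -> 29
  [15, -5, 44, 18, 12, 18, -35, -26, -11, -16] -> [-35, -26, -16, -11, -5, 12, 15, 18, 18, 44] -> [-35, -11, -5, 15] -> 15
  [-40, 45, 7, -31, -30, -46] -> [-46, -40, -31, -30, 7, 45] -> [-31, 7, 45] -> 45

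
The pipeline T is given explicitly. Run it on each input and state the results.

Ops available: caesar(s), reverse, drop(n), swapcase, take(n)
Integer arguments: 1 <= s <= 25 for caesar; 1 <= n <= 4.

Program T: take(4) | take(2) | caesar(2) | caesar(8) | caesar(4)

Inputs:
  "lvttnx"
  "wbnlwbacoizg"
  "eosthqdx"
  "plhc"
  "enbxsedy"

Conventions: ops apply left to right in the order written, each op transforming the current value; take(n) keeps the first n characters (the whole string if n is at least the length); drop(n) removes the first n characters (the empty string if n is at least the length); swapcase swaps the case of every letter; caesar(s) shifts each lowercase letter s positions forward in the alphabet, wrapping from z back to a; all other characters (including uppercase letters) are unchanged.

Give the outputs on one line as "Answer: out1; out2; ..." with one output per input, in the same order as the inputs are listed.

Execution, op by op:
  "lvttnx" -> "lvtt" -> "lv" -> "nx" -> "vf" -> "zj"
  "wbnlwbacoizg" -> "wbnl" -> "wb" -> "yd" -> "gl" -> "kp"
  "eosthqdx" -> "eost" -> "eo" -> "gq" -> "oy" -> "sc"
  "plhc" -> "plhc" -> "pl" -> "rn" -> "zv" -> "dz"
  "enbxsedy" -> "enbx" -> "en" -> "gp" -> "ox" -> "sb"

"zj"; "kp"; "sc"; "dz"; "sb"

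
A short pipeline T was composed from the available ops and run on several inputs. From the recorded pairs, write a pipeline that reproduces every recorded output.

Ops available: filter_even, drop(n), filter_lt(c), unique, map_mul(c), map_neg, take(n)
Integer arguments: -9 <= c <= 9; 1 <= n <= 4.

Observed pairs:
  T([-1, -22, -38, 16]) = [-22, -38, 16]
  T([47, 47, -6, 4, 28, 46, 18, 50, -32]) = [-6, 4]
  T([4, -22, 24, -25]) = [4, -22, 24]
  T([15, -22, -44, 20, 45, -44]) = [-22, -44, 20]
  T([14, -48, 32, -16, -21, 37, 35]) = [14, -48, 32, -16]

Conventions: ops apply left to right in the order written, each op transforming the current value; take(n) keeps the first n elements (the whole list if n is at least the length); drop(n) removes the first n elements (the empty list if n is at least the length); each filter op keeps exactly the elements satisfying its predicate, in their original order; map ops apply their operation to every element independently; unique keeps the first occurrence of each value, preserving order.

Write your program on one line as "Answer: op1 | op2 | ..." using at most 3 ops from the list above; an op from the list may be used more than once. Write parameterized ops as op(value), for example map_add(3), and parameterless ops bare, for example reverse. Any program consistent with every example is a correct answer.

take(4) | filter_even

Check, running the answer program on each example:
  [-1, -22, -38, 16] -> [-1, -22, -38, 16] -> [-22, -38, 16]
  [47, 47, -6, 4, 28, 46, 18, 50, -32] -> [47, 47, -6, 4] -> [-6, 4]
  [4, -22, 24, -25] -> [4, -22, 24, -25] -> [4, -22, 24]
  [15, -22, -44, 20, 45, -44] -> [15, -22, -44, 20] -> [-22, -44, 20]
  [14, -48, 32, -16, -21, 37, 35] -> [14, -48, 32, -16] -> [14, -48, 32, -16]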